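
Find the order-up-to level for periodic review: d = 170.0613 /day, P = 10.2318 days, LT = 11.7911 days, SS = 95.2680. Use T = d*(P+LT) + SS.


P + LT = 22.0229
d*(P+LT) = 170.0613 * 22.0229 = 3745.2430
T = 3745.2430 + 95.2680 = 3840.5110

3840.5110 units


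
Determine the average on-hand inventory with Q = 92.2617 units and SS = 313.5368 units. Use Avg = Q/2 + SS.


Q/2 = 46.1309
Avg = 46.1309 + 313.5368 = 359.6677

359.6677 units


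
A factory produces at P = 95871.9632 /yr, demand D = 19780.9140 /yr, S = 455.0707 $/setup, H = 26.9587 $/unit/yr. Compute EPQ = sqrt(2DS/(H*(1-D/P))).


1 - D/P = 1 - 0.2063 = 0.7937
H*(1-D/P) = 21.3964
2DS = 18003428.7612
EPQ = sqrt(841422.8987) = 917.2911

917.2911 units


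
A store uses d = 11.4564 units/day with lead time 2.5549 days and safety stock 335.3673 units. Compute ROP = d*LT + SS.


d*LT = 11.4564 * 2.5549 = 29.2700
ROP = 29.2700 + 335.3673 = 364.6373

364.6373 units


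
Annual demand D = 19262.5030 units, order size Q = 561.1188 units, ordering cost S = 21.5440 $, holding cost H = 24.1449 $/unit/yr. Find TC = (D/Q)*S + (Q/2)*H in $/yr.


Ordering cost = D*S/Q = 739.5784
Holding cost = Q*H/2 = 6774.0787
TC = 739.5784 + 6774.0787 = 7513.6571

7513.6571 $/yr


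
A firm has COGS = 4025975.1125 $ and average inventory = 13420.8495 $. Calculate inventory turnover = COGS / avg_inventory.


Turnover = 4025975.1125 / 13420.8495 = 299.9792

299.9792


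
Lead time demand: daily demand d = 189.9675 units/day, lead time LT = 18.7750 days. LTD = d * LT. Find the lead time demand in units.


LTD = 189.9675 * 18.7750 = 3566.6398

3566.6398 units


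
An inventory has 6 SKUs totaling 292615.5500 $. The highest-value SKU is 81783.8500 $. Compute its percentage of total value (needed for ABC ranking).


Top item = 81783.8500
Total = 292615.5500
Percentage = 81783.8500 / 292615.5500 * 100 = 27.9492

27.9492%


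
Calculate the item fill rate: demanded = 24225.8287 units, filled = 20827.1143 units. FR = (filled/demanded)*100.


FR = 20827.1143 / 24225.8287 * 100 = 85.9707

85.9707%


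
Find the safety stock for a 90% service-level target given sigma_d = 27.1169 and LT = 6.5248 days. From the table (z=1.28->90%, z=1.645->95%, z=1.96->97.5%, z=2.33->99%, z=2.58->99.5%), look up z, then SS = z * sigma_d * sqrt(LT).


From the table, SL = 90% corresponds to z = 1.28
sqrt(LT) = sqrt(6.5248) = 2.5544
SS = 1.28 * 27.1169 * 2.5544 = 88.6612

88.6612 units


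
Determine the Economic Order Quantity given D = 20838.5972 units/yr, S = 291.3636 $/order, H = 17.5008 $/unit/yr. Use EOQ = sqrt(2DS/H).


2*D*S = 2 * 20838.5972 * 291.3636 = 12143217.3983
2*D*S/H = 693866.4174
EOQ = sqrt(693866.4174) = 832.9864

832.9864 units


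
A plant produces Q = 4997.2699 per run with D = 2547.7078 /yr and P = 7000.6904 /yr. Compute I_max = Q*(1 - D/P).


D/P = 0.3639
1 - D/P = 0.6361
I_max = 4997.2699 * 0.6361 = 3178.6516

3178.6516 units


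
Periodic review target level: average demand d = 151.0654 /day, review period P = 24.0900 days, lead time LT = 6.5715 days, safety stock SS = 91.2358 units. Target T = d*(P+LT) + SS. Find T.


P + LT = 30.6615
d*(P+LT) = 151.0654 * 30.6615 = 4631.8918
T = 4631.8918 + 91.2358 = 4723.1276

4723.1276 units


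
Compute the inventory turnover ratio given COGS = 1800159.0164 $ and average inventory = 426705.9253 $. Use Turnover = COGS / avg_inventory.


Turnover = 1800159.0164 / 426705.9253 = 4.2187

4.2187


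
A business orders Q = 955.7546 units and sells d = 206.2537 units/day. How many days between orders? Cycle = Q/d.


Cycle = 955.7546 / 206.2537 = 4.6339

4.6339 days


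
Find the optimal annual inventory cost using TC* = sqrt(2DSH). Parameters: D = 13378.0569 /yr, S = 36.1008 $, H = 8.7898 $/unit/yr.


2*D*S*H = 8490218.2405
TC* = sqrt(8490218.2405) = 2913.7979

2913.7979 $/yr


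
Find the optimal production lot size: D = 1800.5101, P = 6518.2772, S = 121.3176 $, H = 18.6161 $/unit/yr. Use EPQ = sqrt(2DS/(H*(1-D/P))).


1 - D/P = 1 - 0.2762 = 0.7238
H*(1-D/P) = 13.4739
2DS = 436867.1282
EPQ = sqrt(32423.2834) = 180.0647

180.0647 units


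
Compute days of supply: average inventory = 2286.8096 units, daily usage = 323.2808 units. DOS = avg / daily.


DOS = 2286.8096 / 323.2808 = 7.0738

7.0738 days


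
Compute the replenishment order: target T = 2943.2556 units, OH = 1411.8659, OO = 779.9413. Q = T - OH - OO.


Inventory position = OH + OO = 1411.8659 + 779.9413 = 2191.8072
Q = 2943.2556 - 2191.8072 = 751.4484

751.4484 units


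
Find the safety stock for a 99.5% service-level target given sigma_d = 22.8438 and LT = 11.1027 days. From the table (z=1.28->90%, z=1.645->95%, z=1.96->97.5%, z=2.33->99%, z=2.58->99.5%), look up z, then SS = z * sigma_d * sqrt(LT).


From the table, SL = 99.5% corresponds to z = 2.58
sqrt(LT) = sqrt(11.1027) = 3.3321
SS = 2.58 * 22.8438 * 3.3321 = 196.3823

196.3823 units


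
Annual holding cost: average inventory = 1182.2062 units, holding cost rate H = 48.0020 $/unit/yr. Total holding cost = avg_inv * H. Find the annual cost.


Cost = 1182.2062 * 48.0020 = 56748.2620

56748.2620 $/yr


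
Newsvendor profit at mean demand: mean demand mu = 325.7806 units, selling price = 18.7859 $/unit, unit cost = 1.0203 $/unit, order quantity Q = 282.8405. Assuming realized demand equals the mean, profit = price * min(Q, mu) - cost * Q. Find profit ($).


Sales at mu = min(282.8405, 325.7806) = 282.8405
Revenue = 18.7859 * 282.8405 = 5313.4133
Total cost = 1.0203 * 282.8405 = 288.5822
Profit = 5313.4133 - 288.5822 = 5024.8312

5024.8312 $


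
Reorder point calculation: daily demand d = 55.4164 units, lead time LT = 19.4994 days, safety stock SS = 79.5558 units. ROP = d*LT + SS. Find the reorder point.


d*LT = 55.4164 * 19.4994 = 1080.5866
ROP = 1080.5866 + 79.5558 = 1160.1424

1160.1424 units


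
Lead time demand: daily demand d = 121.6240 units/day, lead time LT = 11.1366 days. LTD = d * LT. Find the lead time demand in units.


LTD = 121.6240 * 11.1366 = 1354.4778

1354.4778 units


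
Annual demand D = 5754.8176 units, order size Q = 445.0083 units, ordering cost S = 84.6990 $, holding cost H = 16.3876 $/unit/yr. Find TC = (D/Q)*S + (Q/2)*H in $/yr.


Ordering cost = D*S/Q = 1095.3218
Holding cost = Q*H/2 = 3646.3090
TC = 1095.3218 + 3646.3090 = 4741.6308

4741.6308 $/yr


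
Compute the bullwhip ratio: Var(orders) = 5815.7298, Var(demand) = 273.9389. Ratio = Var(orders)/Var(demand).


BW = 5815.7298 / 273.9389 = 21.2300

21.2300


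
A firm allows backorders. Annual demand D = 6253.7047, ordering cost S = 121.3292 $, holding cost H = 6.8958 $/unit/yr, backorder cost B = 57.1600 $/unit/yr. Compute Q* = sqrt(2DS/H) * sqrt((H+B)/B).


sqrt(2DS/H) = 469.1093
sqrt((H+B)/B) = 1.0586
Q* = 469.1093 * 1.0586 = 496.6005

496.6005 units


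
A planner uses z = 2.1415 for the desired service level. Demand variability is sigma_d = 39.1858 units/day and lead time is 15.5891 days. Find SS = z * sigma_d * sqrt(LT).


sqrt(LT) = sqrt(15.5891) = 3.9483
SS = 2.1415 * 39.1858 * 3.9483 = 331.3274

331.3274 units


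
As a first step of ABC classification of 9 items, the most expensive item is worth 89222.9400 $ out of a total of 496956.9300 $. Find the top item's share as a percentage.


Top item = 89222.9400
Total = 496956.9300
Percentage = 89222.9400 / 496956.9300 * 100 = 17.9539

17.9539%


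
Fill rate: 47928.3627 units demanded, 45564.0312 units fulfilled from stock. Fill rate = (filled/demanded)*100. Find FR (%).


FR = 45564.0312 / 47928.3627 * 100 = 95.0669

95.0669%


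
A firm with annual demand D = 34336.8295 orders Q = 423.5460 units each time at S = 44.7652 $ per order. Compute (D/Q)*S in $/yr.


Number of orders = D/Q = 81.0699
Cost = 81.0699 * 44.7652 = 3629.1100

3629.1100 $/yr


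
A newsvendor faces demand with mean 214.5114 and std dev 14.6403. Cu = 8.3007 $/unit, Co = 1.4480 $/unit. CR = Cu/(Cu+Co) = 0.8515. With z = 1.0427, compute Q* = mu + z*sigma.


CR = Cu/(Cu+Co) = 8.3007/(8.3007+1.4480) = 0.8515
z = 1.0427
Q* = 214.5114 + 1.0427 * 14.6403 = 229.7768

229.7768 units


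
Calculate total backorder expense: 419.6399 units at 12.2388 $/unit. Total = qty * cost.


Total = 419.6399 * 12.2388 = 5135.8888

5135.8888 $


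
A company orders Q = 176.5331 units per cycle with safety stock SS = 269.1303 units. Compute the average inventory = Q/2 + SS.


Q/2 = 88.2665
Avg = 88.2665 + 269.1303 = 357.3968

357.3968 units


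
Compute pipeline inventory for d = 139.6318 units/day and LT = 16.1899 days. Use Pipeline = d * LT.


Pipeline = 139.6318 * 16.1899 = 2260.6249

2260.6249 units


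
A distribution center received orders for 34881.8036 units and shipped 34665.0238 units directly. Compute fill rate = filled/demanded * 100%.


FR = 34665.0238 / 34881.8036 * 100 = 99.3785

99.3785%


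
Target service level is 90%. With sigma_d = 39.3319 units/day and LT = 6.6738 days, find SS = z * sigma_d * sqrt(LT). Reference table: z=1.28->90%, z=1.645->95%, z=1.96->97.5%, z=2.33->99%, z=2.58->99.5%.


From the table, SL = 90% corresponds to z = 1.28
sqrt(LT) = sqrt(6.6738) = 2.5834
SS = 1.28 * 39.3319 * 2.5834 = 130.0593

130.0593 units


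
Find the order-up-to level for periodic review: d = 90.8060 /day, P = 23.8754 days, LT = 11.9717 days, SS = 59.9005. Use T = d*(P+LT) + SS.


P + LT = 35.8471
d*(P+LT) = 90.8060 * 35.8471 = 3255.1318
T = 3255.1318 + 59.9005 = 3315.0323

3315.0323 units


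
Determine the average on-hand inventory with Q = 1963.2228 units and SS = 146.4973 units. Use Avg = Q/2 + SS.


Q/2 = 981.6114
Avg = 981.6114 + 146.4973 = 1128.1087

1128.1087 units


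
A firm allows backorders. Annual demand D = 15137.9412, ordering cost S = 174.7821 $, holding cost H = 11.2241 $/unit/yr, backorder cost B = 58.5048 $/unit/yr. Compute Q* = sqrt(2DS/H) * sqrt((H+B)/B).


sqrt(2DS/H) = 686.6274
sqrt((H+B)/B) = 1.0917
Q* = 686.6274 * 1.0917 = 749.6038

749.6038 units


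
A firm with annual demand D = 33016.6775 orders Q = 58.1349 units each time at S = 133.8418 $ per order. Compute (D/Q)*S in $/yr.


Number of orders = D/Q = 567.9321
Cost = 567.9321 * 133.8418 = 76013.0584

76013.0584 $/yr


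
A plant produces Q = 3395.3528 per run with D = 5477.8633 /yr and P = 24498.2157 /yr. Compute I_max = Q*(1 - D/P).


D/P = 0.2236
1 - D/P = 0.7764
I_max = 3395.3528 * 0.7764 = 2636.1433

2636.1433 units


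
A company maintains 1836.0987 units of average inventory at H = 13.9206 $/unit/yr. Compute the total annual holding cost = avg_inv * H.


Cost = 1836.0987 * 13.9206 = 25559.5956

25559.5956 $/yr


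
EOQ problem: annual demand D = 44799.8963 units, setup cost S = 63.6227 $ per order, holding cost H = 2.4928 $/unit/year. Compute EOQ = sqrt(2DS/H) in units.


2*D*S = 2 * 44799.8963 * 63.6227 = 5700580.7247
2*D*S/H = 2286818.3266
EOQ = sqrt(2286818.3266) = 1512.2230

1512.2230 units


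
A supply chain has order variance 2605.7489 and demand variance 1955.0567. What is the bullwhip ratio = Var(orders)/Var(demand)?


BW = 2605.7489 / 1955.0567 = 1.3328

1.3328


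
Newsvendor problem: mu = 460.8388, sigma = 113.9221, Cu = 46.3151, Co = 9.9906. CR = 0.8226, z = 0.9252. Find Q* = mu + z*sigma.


CR = Cu/(Cu+Co) = 46.3151/(46.3151+9.9906) = 0.8226
z = 0.9252
Q* = 460.8388 + 0.9252 * 113.9221 = 566.2395

566.2395 units


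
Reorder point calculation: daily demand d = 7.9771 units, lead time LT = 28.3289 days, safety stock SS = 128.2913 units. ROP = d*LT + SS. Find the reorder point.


d*LT = 7.9771 * 28.3289 = 225.9825
ROP = 225.9825 + 128.2913 = 354.2738

354.2738 units


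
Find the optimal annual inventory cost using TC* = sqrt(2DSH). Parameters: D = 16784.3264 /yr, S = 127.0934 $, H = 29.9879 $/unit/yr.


2*D*S*H = 127939003.6471
TC* = sqrt(127939003.6471) = 11311.0125

11311.0125 $/yr


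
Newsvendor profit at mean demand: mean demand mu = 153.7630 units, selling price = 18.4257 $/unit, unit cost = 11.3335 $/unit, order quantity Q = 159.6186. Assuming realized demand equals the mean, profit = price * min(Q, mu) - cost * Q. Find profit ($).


Sales at mu = min(159.6186, 153.7630) = 153.7630
Revenue = 18.4257 * 153.7630 = 2833.1909
Total cost = 11.3335 * 159.6186 = 1809.0374
Profit = 2833.1909 - 1809.0374 = 1024.1535

1024.1535 $


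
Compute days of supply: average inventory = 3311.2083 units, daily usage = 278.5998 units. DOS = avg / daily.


DOS = 3311.2083 / 278.5998 = 11.8852

11.8852 days


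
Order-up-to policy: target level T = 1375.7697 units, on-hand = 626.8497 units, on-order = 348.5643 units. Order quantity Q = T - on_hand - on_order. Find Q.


Inventory position = OH + OO = 626.8497 + 348.5643 = 975.4140
Q = 1375.7697 - 975.4140 = 400.3557

400.3557 units


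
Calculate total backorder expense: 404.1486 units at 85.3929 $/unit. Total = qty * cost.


Total = 404.1486 * 85.3929 = 34511.4210

34511.4210 $


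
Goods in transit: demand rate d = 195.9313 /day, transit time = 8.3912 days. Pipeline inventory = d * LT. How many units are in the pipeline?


Pipeline = 195.9313 * 8.3912 = 1644.0987

1644.0987 units


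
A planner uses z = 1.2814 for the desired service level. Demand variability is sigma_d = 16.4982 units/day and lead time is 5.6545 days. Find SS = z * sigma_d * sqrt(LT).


sqrt(LT) = sqrt(5.6545) = 2.3779
SS = 1.2814 * 16.4982 * 2.3779 = 50.2711

50.2711 units


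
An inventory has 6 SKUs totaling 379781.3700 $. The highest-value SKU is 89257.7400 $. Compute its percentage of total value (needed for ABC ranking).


Top item = 89257.7400
Total = 379781.3700
Percentage = 89257.7400 / 379781.3700 * 100 = 23.5024

23.5024%


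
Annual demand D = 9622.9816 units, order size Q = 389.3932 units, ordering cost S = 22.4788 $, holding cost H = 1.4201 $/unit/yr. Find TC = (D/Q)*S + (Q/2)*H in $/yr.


Ordering cost = D*S/Q = 555.5132
Holding cost = Q*H/2 = 276.4886
TC = 555.5132 + 276.4886 = 832.0019

832.0019 $/yr


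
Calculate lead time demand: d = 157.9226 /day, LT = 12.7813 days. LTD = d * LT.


LTD = 157.9226 * 12.7813 = 2018.4561

2018.4561 units


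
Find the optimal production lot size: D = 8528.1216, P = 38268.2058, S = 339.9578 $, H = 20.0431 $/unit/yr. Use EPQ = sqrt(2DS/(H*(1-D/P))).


1 - D/P = 1 - 0.2229 = 0.7771
H*(1-D/P) = 15.5765
2DS = 5798402.9145
EPQ = sqrt(372254.0263) = 610.1262

610.1262 units


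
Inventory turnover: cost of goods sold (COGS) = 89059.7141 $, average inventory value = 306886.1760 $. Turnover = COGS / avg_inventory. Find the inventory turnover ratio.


Turnover = 89059.7141 / 306886.1760 = 0.2902

0.2902


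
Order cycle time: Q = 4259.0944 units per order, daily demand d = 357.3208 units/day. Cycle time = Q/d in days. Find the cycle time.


Cycle = 4259.0944 / 357.3208 = 11.9195

11.9195 days


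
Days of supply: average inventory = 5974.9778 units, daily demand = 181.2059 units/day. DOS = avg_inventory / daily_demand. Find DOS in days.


DOS = 5974.9778 / 181.2059 = 32.9734

32.9734 days


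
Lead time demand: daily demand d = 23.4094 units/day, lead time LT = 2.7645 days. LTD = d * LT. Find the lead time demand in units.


LTD = 23.4094 * 2.7645 = 64.7153

64.7153 units


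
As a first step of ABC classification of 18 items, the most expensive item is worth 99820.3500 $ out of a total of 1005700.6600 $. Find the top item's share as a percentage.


Top item = 99820.3500
Total = 1005700.6600
Percentage = 99820.3500 / 1005700.6600 * 100 = 9.9255

9.9255%


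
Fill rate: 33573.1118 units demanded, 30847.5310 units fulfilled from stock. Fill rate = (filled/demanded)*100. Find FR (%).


FR = 30847.5310 / 33573.1118 * 100 = 91.8817

91.8817%


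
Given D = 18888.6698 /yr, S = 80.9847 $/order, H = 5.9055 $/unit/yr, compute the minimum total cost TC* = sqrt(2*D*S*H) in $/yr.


2*D*S*H = 18067207.0602
TC* = sqrt(18067207.0602) = 4250.5537

4250.5537 $/yr


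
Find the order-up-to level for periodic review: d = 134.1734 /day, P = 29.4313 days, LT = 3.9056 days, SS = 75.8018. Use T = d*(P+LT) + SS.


P + LT = 33.3369
d*(P+LT) = 134.1734 * 33.3369 = 4472.9252
T = 4472.9252 + 75.8018 = 4548.7270

4548.7270 units


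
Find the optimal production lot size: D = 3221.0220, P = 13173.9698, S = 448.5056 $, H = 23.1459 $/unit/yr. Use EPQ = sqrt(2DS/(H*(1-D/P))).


1 - D/P = 1 - 0.2445 = 0.7555
H*(1-D/P) = 17.4868
2DS = 2889292.8094
EPQ = sqrt(165227.5341) = 406.4819

406.4819 units


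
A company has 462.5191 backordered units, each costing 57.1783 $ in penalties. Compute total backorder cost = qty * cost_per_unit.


Total = 462.5191 * 57.1783 = 26446.0559

26446.0559 $


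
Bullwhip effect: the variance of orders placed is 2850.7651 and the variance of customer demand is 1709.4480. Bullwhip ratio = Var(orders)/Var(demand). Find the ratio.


BW = 2850.7651 / 1709.4480 = 1.6677

1.6677


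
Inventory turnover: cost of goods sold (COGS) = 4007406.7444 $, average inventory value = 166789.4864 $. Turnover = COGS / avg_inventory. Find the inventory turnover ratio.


Turnover = 4007406.7444 / 166789.4864 = 24.0267

24.0267


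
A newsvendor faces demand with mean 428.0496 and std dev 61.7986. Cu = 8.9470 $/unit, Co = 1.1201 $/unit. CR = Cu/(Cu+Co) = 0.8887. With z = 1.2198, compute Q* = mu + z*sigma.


CR = Cu/(Cu+Co) = 8.9470/(8.9470+1.1201) = 0.8887
z = 1.2198
Q* = 428.0496 + 1.2198 * 61.7986 = 503.4315

503.4315 units


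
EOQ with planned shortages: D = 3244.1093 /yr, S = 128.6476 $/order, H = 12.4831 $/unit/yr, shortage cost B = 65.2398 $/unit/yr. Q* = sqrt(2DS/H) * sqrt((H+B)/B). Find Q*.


sqrt(2DS/H) = 258.5844
sqrt((H+B)/B) = 1.0915
Q* = 258.5844 * 1.0915 = 282.2413

282.2413 units


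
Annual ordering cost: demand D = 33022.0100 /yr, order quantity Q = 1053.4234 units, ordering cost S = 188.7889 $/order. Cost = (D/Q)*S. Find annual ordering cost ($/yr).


Number of orders = D/Q = 31.3473
Cost = 31.3473 * 188.7889 = 5918.0278

5918.0278 $/yr


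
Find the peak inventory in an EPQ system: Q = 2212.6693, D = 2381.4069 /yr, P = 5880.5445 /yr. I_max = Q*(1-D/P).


D/P = 0.4050
1 - D/P = 0.5950
I_max = 2212.6693 * 0.5950 = 1316.6186

1316.6186 units


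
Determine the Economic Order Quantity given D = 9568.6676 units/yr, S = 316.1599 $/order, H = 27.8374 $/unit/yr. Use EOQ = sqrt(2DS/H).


2*D*S = 2 * 9568.6676 * 316.1599 = 6050457.9831
2*D*S/H = 217349.9674
EOQ = sqrt(217349.9674) = 466.2081

466.2081 units


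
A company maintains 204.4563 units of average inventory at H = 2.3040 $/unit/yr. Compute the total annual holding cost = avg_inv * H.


Cost = 204.4563 * 2.3040 = 471.0673

471.0673 $/yr


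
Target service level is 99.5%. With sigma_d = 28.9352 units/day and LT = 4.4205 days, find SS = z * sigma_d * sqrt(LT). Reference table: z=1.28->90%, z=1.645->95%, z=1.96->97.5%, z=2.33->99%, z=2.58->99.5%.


From the table, SL = 99.5% corresponds to z = 2.58
sqrt(LT) = sqrt(4.4205) = 2.1025
SS = 2.58 * 28.9352 * 2.1025 = 156.9574

156.9574 units


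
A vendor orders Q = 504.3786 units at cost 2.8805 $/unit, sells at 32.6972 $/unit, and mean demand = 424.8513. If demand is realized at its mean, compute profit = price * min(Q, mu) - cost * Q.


Sales at mu = min(504.3786, 424.8513) = 424.8513
Revenue = 32.6972 * 424.8513 = 13891.4479
Total cost = 2.8805 * 504.3786 = 1452.8626
Profit = 13891.4479 - 1452.8626 = 12438.5854

12438.5854 $


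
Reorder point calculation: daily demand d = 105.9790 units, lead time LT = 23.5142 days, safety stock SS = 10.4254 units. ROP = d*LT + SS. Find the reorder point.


d*LT = 105.9790 * 23.5142 = 2492.0114
ROP = 2492.0114 + 10.4254 = 2502.4368

2502.4368 units


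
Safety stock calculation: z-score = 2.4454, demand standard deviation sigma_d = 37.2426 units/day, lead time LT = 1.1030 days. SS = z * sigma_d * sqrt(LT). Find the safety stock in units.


sqrt(LT) = sqrt(1.1030) = 1.0502
SS = 2.4454 * 37.2426 * 1.0502 = 95.6484

95.6484 units


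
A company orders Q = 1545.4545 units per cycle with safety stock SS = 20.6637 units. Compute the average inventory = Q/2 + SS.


Q/2 = 772.7273
Avg = 772.7273 + 20.6637 = 793.3909

793.3909 units


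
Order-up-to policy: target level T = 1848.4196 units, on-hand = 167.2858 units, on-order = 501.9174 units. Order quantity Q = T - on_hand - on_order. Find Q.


Inventory position = OH + OO = 167.2858 + 501.9174 = 669.2032
Q = 1848.4196 - 669.2032 = 1179.2164

1179.2164 units


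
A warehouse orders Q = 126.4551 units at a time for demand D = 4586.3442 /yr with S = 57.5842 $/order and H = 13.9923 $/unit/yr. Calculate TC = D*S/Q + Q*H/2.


Ordering cost = D*S/Q = 2088.4959
Holding cost = Q*H/2 = 884.6988
TC = 2088.4959 + 884.6988 = 2973.1948

2973.1948 $/yr


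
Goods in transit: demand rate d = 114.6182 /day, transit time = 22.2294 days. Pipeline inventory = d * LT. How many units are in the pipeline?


Pipeline = 114.6182 * 22.2294 = 2547.8938

2547.8938 units


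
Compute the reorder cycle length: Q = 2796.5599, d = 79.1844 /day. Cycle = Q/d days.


Cycle = 2796.5599 / 79.1844 = 35.3171

35.3171 days


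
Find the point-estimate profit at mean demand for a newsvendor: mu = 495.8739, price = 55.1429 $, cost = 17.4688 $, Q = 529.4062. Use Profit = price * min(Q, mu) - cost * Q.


Sales at mu = min(529.4062, 495.8739) = 495.8739
Revenue = 55.1429 * 495.8739 = 27343.9249
Total cost = 17.4688 * 529.4062 = 9248.0910
Profit = 27343.9249 - 9248.0910 = 18095.8339

18095.8339 $


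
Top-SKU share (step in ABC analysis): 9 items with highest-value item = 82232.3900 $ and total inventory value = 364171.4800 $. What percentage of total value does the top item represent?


Top item = 82232.3900
Total = 364171.4800
Percentage = 82232.3900 / 364171.4800 * 100 = 22.5807

22.5807%


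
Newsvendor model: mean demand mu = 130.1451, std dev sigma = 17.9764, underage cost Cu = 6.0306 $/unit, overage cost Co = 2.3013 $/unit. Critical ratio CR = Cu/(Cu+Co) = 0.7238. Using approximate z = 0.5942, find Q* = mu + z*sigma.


CR = Cu/(Cu+Co) = 6.0306/(6.0306+2.3013) = 0.7238
z = 0.5942
Q* = 130.1451 + 0.5942 * 17.9764 = 140.8267

140.8267 units


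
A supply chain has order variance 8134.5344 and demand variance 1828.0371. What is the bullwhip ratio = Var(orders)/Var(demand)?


BW = 8134.5344 / 1828.0371 = 4.4499

4.4499


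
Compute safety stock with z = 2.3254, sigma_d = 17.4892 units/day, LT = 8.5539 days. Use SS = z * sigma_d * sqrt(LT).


sqrt(LT) = sqrt(8.5539) = 2.9247
SS = 2.3254 * 17.4892 * 2.9247 = 118.9460

118.9460 units


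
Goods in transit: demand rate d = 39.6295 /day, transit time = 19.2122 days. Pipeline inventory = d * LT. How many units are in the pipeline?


Pipeline = 39.6295 * 19.2122 = 761.3699

761.3699 units


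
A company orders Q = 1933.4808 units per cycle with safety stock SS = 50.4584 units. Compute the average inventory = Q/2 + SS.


Q/2 = 966.7404
Avg = 966.7404 + 50.4584 = 1017.1988

1017.1988 units


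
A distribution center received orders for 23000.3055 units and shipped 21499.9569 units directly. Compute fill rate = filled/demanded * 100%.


FR = 21499.9569 / 23000.3055 * 100 = 93.4768

93.4768%


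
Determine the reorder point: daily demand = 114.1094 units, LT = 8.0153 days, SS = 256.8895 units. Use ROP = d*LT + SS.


d*LT = 114.1094 * 8.0153 = 914.6211
ROP = 914.6211 + 256.8895 = 1171.5106

1171.5106 units


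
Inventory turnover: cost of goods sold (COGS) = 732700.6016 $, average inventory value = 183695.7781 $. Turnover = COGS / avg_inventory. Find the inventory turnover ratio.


Turnover = 732700.6016 / 183695.7781 = 3.9887

3.9887


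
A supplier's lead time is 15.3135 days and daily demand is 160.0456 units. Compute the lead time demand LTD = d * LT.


LTD = 160.0456 * 15.3135 = 2450.8583

2450.8583 units


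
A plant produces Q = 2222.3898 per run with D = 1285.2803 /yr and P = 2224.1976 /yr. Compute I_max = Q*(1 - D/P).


D/P = 0.5779
1 - D/P = 0.4221
I_max = 2222.3898 * 0.4221 = 938.1542

938.1542 units


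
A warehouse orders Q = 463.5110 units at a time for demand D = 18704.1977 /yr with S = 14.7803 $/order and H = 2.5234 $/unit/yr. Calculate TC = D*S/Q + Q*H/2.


Ordering cost = D*S/Q = 596.4339
Holding cost = Q*H/2 = 584.8118
TC = 596.4339 + 584.8118 = 1181.2457

1181.2457 $/yr


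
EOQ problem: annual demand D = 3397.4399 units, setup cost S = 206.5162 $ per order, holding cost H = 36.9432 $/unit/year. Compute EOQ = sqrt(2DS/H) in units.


2*D*S = 2 * 3397.4399 * 206.5162 = 1403252.7558
2*D*S/H = 37984.0608
EOQ = sqrt(37984.0608) = 194.8950

194.8950 units


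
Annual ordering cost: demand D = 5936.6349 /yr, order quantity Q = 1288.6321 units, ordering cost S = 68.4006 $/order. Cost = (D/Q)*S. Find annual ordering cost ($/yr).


Number of orders = D/Q = 4.6069
Cost = 4.6069 * 68.4006 = 315.1166

315.1166 $/yr


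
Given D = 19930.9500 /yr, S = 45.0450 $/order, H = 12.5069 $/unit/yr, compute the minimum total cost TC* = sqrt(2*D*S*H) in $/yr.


2*D*S*H = 22457130.5658
TC* = sqrt(22457130.5658) = 4738.8955

4738.8955 $/yr


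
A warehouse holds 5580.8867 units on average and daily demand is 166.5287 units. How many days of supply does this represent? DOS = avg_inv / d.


DOS = 5580.8867 / 166.5287 = 33.5131

33.5131 days


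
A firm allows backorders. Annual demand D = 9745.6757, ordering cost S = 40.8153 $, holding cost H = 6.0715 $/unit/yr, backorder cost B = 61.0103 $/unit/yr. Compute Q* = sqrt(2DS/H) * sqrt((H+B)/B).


sqrt(2DS/H) = 361.9799
sqrt((H+B)/B) = 1.0486
Q* = 361.9799 * 1.0486 = 379.5642

379.5642 units


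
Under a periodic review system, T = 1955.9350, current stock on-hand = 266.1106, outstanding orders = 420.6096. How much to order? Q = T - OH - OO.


Inventory position = OH + OO = 266.1106 + 420.6096 = 686.7202
Q = 1955.9350 - 686.7202 = 1269.2148

1269.2148 units


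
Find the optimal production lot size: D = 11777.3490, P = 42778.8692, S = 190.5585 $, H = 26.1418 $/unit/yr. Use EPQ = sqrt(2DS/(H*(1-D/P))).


1 - D/P = 1 - 0.2753 = 0.7247
H*(1-D/P) = 18.9448
2DS = 4488547.9188
EPQ = sqrt(236928.1635) = 486.7527

486.7527 units


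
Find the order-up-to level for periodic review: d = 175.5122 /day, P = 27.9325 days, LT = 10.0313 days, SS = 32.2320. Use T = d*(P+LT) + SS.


P + LT = 37.9638
d*(P+LT) = 175.5122 * 37.9638 = 6663.1101
T = 6663.1101 + 32.2320 = 6695.3421

6695.3421 units


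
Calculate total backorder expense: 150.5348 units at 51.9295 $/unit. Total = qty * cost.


Total = 150.5348 * 51.9295 = 7817.1969

7817.1969 $


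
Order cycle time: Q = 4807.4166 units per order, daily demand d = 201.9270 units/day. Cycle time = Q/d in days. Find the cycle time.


Cycle = 4807.4166 / 201.9270 = 23.8077

23.8077 days


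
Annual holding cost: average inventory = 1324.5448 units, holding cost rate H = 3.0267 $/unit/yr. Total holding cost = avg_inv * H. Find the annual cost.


Cost = 1324.5448 * 3.0267 = 4008.9997

4008.9997 $/yr


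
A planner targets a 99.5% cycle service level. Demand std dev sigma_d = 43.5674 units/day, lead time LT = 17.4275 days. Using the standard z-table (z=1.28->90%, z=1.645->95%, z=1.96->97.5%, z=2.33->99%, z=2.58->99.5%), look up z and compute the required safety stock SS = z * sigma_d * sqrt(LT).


From the table, SL = 99.5% corresponds to z = 2.58
sqrt(LT) = sqrt(17.4275) = 4.1746
SS = 2.58 * 43.5674 * 4.1746 = 469.2442

469.2442 units


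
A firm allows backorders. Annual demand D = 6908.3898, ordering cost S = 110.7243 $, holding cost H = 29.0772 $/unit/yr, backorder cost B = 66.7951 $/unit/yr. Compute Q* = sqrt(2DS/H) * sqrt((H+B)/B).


sqrt(2DS/H) = 229.3763
sqrt((H+B)/B) = 1.1980
Q* = 229.3763 * 1.1980 = 274.8039

274.8039 units


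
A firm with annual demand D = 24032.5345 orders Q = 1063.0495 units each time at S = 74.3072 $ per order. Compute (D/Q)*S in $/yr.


Number of orders = D/Q = 22.6072
Cost = 22.6072 * 74.3072 = 1679.8751

1679.8751 $/yr


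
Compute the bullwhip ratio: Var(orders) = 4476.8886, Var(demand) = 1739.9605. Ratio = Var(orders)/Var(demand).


BW = 4476.8886 / 1739.9605 = 2.5730

2.5730


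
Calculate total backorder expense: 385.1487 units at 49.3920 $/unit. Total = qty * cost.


Total = 385.1487 * 49.3920 = 19023.2646

19023.2646 $


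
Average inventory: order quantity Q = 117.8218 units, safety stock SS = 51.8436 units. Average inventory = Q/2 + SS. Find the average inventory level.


Q/2 = 58.9109
Avg = 58.9109 + 51.8436 = 110.7545

110.7545 units


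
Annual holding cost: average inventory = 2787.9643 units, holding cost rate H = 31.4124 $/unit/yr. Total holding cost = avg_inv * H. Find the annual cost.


Cost = 2787.9643 * 31.4124 = 87576.6498

87576.6498 $/yr


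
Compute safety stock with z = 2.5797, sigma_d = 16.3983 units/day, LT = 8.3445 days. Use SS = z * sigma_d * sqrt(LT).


sqrt(LT) = sqrt(8.3445) = 2.8887
SS = 2.5797 * 16.3983 * 2.8887 = 122.1992

122.1992 units


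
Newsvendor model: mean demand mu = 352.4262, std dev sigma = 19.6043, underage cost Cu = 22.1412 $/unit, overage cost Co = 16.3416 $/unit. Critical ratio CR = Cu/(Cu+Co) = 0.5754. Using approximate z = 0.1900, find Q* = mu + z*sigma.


CR = Cu/(Cu+Co) = 22.1412/(22.1412+16.3416) = 0.5754
z = 0.1900
Q* = 352.4262 + 0.1900 * 19.6043 = 356.1510

356.1510 units


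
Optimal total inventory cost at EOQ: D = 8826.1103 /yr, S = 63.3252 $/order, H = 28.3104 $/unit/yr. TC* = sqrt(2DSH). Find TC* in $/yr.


2*D*S*H = 31646225.7544
TC* = sqrt(31646225.7544) = 5625.4978

5625.4978 $/yr


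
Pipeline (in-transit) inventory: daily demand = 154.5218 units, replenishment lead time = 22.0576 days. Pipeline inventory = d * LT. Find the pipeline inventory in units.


Pipeline = 154.5218 * 22.0576 = 3408.3801

3408.3801 units


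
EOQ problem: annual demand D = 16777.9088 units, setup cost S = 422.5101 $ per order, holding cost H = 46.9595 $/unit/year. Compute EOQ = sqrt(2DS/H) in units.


2*D*S = 2 * 16777.9088 * 422.5101 = 14177671.8498
2*D*S/H = 301912.7514
EOQ = sqrt(301912.7514) = 549.4659

549.4659 units


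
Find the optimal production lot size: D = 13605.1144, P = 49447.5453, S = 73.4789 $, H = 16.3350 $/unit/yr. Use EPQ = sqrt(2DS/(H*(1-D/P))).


1 - D/P = 1 - 0.2751 = 0.7249
H*(1-D/P) = 11.8405
2DS = 1999377.6810
EPQ = sqrt(168858.5211) = 410.9240

410.9240 units


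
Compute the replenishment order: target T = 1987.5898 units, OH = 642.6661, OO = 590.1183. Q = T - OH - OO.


Inventory position = OH + OO = 642.6661 + 590.1183 = 1232.7844
Q = 1987.5898 - 1232.7844 = 754.8054

754.8054 units


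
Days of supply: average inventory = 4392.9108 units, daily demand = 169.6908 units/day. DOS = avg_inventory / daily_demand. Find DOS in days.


DOS = 4392.9108 / 169.6908 = 25.8877

25.8877 days


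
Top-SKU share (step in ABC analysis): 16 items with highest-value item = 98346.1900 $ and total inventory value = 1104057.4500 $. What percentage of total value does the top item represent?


Top item = 98346.1900
Total = 1104057.4500
Percentage = 98346.1900 / 1104057.4500 * 100 = 8.9077

8.9077%


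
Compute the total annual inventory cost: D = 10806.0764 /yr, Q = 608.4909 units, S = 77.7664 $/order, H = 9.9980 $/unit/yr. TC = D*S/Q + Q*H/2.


Ordering cost = D*S/Q = 1381.0390
Holding cost = Q*H/2 = 3041.8460
TC = 1381.0390 + 3041.8460 = 4422.8850

4422.8850 $/yr


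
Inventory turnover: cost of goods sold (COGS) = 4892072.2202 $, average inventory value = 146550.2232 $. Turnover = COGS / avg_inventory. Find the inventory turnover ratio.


Turnover = 4892072.2202 / 146550.2232 = 33.3815

33.3815


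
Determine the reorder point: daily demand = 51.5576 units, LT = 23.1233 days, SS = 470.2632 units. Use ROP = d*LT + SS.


d*LT = 51.5576 * 23.1233 = 1192.1819
ROP = 1192.1819 + 470.2632 = 1662.4451

1662.4451 units


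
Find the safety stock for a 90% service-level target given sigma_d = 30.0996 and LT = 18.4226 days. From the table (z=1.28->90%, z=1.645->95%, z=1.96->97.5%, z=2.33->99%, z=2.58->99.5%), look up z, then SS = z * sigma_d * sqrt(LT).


From the table, SL = 90% corresponds to z = 1.28
sqrt(LT) = sqrt(18.4226) = 4.2922
SS = 1.28 * 30.0996 * 4.2922 = 165.3660

165.3660 units


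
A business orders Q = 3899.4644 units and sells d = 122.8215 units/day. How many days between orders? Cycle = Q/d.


Cycle = 3899.4644 / 122.8215 = 31.7490

31.7490 days


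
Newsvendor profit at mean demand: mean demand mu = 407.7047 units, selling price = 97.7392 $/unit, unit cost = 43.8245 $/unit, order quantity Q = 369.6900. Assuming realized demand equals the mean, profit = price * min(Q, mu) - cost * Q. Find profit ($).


Sales at mu = min(369.6900, 407.7047) = 369.6900
Revenue = 97.7392 * 369.6900 = 36133.2048
Total cost = 43.8245 * 369.6900 = 16201.4794
Profit = 36133.2048 - 16201.4794 = 19931.7254

19931.7254 $


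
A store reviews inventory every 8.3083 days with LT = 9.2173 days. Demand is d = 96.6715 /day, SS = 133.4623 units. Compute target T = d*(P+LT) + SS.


P + LT = 17.5256
d*(P+LT) = 96.6715 * 17.5256 = 1694.2260
T = 1694.2260 + 133.4623 = 1827.6883

1827.6883 units


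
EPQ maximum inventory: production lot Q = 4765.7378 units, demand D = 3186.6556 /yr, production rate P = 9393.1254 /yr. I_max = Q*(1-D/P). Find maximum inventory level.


D/P = 0.3393
1 - D/P = 0.6607
I_max = 4765.7378 * 0.6607 = 3148.9421

3148.9421 units


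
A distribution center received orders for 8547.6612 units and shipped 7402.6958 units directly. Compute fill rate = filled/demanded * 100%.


FR = 7402.6958 / 8547.6612 * 100 = 86.6049

86.6049%


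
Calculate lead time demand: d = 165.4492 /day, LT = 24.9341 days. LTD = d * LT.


LTD = 165.4492 * 24.9341 = 4125.3269

4125.3269 units


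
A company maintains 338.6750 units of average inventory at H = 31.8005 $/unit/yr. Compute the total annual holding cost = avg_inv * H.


Cost = 338.6750 * 31.8005 = 10770.0343

10770.0343 $/yr


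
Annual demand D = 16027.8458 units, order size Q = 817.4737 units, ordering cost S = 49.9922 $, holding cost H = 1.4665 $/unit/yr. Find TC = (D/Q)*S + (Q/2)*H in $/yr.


Ordering cost = D*S/Q = 980.1750
Holding cost = Q*H/2 = 599.4126
TC = 980.1750 + 599.4126 = 1579.5876

1579.5876 $/yr


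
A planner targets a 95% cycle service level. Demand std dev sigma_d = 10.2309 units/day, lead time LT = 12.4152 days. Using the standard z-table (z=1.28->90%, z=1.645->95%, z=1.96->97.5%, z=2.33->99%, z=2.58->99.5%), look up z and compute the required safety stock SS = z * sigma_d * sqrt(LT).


From the table, SL = 95% corresponds to z = 1.645
sqrt(LT) = sqrt(12.4152) = 3.5235
SS = 1.645 * 10.2309 * 3.5235 = 59.3003

59.3003 units


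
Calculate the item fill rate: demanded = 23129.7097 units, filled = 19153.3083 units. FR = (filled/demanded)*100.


FR = 19153.3083 / 23129.7097 * 100 = 82.8083

82.8083%


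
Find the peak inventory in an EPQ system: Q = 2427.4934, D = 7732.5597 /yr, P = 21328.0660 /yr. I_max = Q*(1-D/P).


D/P = 0.3626
1 - D/P = 0.6374
I_max = 2427.4934 * 0.6374 = 1547.3978

1547.3978 units


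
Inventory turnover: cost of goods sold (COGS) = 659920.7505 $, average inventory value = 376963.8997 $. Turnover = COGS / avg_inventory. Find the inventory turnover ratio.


Turnover = 659920.7505 / 376963.8997 = 1.7506

1.7506


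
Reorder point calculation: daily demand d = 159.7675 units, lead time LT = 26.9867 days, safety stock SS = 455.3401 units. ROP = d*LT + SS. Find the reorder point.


d*LT = 159.7675 * 26.9867 = 4311.5976
ROP = 4311.5976 + 455.3401 = 4766.9377

4766.9377 units


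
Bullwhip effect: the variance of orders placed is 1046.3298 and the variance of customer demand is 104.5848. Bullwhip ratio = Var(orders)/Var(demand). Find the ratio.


BW = 1046.3298 / 104.5848 = 10.0046

10.0046


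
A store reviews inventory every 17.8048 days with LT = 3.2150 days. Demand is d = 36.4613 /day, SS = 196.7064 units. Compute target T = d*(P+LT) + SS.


P + LT = 21.0198
d*(P+LT) = 36.4613 * 21.0198 = 766.4092
T = 766.4092 + 196.7064 = 963.1156

963.1156 units


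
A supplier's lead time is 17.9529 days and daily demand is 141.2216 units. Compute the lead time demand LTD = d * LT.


LTD = 141.2216 * 17.9529 = 2535.3373

2535.3373 units


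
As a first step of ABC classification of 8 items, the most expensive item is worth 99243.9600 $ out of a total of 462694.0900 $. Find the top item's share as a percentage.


Top item = 99243.9600
Total = 462694.0900
Percentage = 99243.9600 / 462694.0900 * 100 = 21.4492

21.4492%


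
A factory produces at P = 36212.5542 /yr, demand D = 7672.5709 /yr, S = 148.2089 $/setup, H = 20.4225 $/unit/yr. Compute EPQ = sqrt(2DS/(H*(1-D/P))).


1 - D/P = 1 - 0.2119 = 0.7881
H*(1-D/P) = 16.0955
2DS = 2274286.5865
EPQ = sqrt(141299.8591) = 375.8987

375.8987 units


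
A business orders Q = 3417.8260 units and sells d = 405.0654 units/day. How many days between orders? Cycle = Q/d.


Cycle = 3417.8260 / 405.0654 = 8.4377

8.4377 days


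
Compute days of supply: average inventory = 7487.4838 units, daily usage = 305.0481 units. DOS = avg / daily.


DOS = 7487.4838 / 305.0481 = 24.5453

24.5453 days


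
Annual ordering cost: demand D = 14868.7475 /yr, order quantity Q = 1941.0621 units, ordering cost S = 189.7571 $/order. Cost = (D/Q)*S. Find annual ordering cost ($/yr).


Number of orders = D/Q = 7.6601
Cost = 7.6601 * 189.7571 = 1453.5601

1453.5601 $/yr


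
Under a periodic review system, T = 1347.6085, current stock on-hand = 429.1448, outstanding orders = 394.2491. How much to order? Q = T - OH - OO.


Inventory position = OH + OO = 429.1448 + 394.2491 = 823.3939
Q = 1347.6085 - 823.3939 = 524.2146

524.2146 units


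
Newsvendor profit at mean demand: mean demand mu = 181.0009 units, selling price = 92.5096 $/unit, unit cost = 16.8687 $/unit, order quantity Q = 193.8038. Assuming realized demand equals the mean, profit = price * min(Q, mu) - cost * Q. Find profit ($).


Sales at mu = min(193.8038, 181.0009) = 181.0009
Revenue = 92.5096 * 181.0009 = 16744.3209
Total cost = 16.8687 * 193.8038 = 3269.2182
Profit = 16744.3209 - 3269.2182 = 13475.1027

13475.1027 $


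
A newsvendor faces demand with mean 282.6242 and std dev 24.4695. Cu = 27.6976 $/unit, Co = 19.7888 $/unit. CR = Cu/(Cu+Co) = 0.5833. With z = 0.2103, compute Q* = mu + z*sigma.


CR = Cu/(Cu+Co) = 27.6976/(27.6976+19.7888) = 0.5833
z = 0.2103
Q* = 282.6242 + 0.2103 * 24.4695 = 287.7701

287.7701 units


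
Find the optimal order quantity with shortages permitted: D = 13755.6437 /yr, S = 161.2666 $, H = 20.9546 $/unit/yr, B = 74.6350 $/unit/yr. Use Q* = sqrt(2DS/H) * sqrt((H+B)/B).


sqrt(2DS/H) = 460.1379
sqrt((H+B)/B) = 1.1317
Q* = 460.1379 * 1.1317 = 520.7413

520.7413 units


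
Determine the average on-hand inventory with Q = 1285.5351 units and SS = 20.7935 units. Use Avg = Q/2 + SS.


Q/2 = 642.7676
Avg = 642.7676 + 20.7935 = 663.5611

663.5611 units


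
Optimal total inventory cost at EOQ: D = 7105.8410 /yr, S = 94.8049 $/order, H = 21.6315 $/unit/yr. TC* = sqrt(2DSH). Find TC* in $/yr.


2*D*S*H = 29144922.2805
TC* = sqrt(29144922.2805) = 5398.6037

5398.6037 $/yr


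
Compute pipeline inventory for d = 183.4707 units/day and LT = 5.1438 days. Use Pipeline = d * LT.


Pipeline = 183.4707 * 5.1438 = 943.7366

943.7366 units


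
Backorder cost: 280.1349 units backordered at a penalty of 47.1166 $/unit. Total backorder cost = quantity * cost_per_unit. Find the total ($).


Total = 280.1349 * 47.1166 = 13199.0040

13199.0040 $
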